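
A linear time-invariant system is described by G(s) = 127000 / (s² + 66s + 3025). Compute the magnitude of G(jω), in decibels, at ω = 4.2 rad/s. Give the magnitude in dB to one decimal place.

|(j4.2)² + 66(j4.2) + 3025| = |3007.4 + j277.2| = 3020
|G(j4.2)| = 127000 / 3020 = 42.051
20 log₁₀(42.051) = 32.48 dB

32.5 dB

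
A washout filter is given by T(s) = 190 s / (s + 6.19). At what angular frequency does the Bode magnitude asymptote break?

The single real pole at s = −6.19 gives a corner at ω = 6.19 rad/s.

6.19 rad/s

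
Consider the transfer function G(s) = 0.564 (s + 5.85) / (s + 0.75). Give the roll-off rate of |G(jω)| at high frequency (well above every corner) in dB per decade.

With 1 zero and 1 pole, the high-frequency asymptotic slope is 20 × (1 − 1) = 0 dB/decade.

0 dB/decade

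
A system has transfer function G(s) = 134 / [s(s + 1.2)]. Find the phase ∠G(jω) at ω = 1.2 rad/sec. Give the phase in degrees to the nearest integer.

-135°

∠(j1.2 + 1.2) = arctan(1.2/1.2) = 45.00°
∠(j1.2) = 90.00°
∠G(j1.2) = − (45.00° + 90.00°) = -135.00°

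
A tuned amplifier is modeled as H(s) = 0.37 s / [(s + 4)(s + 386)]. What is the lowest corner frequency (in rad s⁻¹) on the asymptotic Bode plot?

4 rad s⁻¹

Break frequencies occur at each pole and zero magnitude: 4 rad s⁻¹, 386 rad s⁻¹.
The lowest is 4 rad s⁻¹.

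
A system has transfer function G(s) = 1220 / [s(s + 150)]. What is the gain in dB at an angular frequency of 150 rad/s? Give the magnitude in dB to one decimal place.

-28.3 dB

|j150 + 150| = √(150² + 150²) = 212.1
|j150| = 150
|G(j150)| = 1220 / (212.1 × 150) = 0.038341
20 log₁₀(0.038341) = -28.33 dB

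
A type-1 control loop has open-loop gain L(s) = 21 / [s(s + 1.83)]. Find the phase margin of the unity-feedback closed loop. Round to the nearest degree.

23°

Gain crossover: |L(jω)| = 1 at ω ≈ 4.4 rad/s.
∠L(j4.4) = −90° − arctan(4.4/1.83) ≈ -157.43°
PM = 180° + (-157.43°) = 22.57°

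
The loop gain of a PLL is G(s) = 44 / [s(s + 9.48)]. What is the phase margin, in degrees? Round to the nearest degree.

66°

Gain crossover: |G(jω)| = 1 at ω ≈ 4.24 rad/sec.
∠G(j4.24) = −90° − arctan(4.24/9.48) ≈ -114.08°
PM = 180° + (-114.08°) = 65.92°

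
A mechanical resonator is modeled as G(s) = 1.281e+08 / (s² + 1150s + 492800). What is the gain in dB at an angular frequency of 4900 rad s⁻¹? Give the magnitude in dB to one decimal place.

14.5 dB

|(j4900)² + 1150(j4900) + 492800| = |-2.3517e+07 + j5.635e+06| = 2.418e+07
|G(j4900)| = 1.281e+08 / 2.418e+07 = 5.2971
20 log₁₀(5.2971) = 14.48 dB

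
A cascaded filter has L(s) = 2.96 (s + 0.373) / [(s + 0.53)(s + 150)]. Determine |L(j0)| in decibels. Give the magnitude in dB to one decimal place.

L(0) = 2.96 × 0.373 / (0.53 × 150) = 0.013888
20 log₁₀(0.013888) = -37.15 dB

-37.1 dB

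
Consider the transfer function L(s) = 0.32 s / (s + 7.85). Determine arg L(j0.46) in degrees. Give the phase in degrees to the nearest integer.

∠(j0.46) = 90.00°
∠(j0.46 + 7.85) = arctan(0.46/7.85) = 3.35°
∠L(j0.46) = 90.00° − 3.35° = 86.65°

87°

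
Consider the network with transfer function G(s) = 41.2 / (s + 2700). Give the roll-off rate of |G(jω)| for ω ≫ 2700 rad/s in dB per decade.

With 0 zeros and 1 pole, the high-frequency asymptotic slope is 20 × (0 − 1) = -20 dB/decade.

-20 dB/decade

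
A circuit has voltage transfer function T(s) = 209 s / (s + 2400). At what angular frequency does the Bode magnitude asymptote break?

2400 rad s⁻¹

The single real pole at s = −2400 gives a corner at ω = 2400 rad s⁻¹.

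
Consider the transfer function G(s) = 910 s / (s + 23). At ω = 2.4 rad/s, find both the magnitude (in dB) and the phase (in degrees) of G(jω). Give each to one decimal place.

|j2.4| = 2.4
|j2.4 + 23| = √(2.4² + 23²) = 23.12
|G(j2.4)| = 910 × 2.4 / 23.12 = 94.444
20 log₁₀(94.444) = 39.50 dB
∠(j2.4) = 90.00°
∠(j2.4 + 23) = arctan(2.4/23) = 5.96°
∠G(j2.4) = 90.00° − 5.96° = 84.04°

|G| = 39.5 dB, ∠G = 84.0°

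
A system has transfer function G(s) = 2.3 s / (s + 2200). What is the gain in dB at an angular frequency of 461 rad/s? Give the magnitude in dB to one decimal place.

|j461| = 461
|j461 + 2200| = √(461² + 2200²) = 2248
|G(j461)| = 2.3 × 461 / 2248 = 0.47171
20 log₁₀(0.47171) = -6.53 dB

-6.5 dB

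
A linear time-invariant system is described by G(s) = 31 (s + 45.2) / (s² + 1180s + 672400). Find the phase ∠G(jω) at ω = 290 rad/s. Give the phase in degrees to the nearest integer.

51°

∠(j290 + 45.2) = arctan(290/45.2) = 81.14°
∠[(j290)² + 1180(j290) + 672400] = ∠[5.883e+05 + j3.422e+05] = 30.19°
∠G(j290) = 81.14° − 30.19° = 50.96°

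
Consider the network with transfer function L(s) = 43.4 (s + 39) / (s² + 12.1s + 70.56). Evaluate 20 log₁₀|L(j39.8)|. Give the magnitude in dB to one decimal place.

|j39.8 + 39| = √(39.8² + 39²) = 55.72
|(j39.8)² + 12.1(j39.8) + 70.56| = |-1513.5 + j481.58| = 1588
|L(j39.8)| = 43.4 × 55.72 / 1588 = 1.5227
20 log₁₀(1.5227) = 3.65 dB

3.7 dB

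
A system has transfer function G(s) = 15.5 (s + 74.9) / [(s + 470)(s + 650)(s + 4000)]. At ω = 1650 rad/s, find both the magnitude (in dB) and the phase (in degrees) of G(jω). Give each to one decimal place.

|G| = -114.2 dB, ∠G = -77.6 deg

|j1650 + 74.9| = √(1650² + 74.9²) = 1652
|j1650 + 470| = √(1650² + 470²) = 1716
|j1650 + 650| = √(1650² + 650²) = 1773
|j1650 + 4000| = √(1650² + 4000²) = 4327
|G(j1650)| = 15.5 × 1652 / (1716 × 1773 × 4327) = 1.9447e-06
20 log₁₀(1.9447e-06) = -114.22 dB
∠(j1650 + 74.9) = arctan(1650/74.9) = 87.40°
∠(j1650 + 470) = arctan(1650/470) = 74.10°
∠(j1650 + 650) = arctan(1650/650) = 68.50°
∠(j1650 + 4000) = arctan(1650/4000) = 22.42°
∠G(j1650) = 87.40° − (74.10° + 68.50° + 22.42°) = -77.61°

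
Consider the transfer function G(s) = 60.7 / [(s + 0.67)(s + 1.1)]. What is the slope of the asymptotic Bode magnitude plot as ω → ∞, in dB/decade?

With 0 zeros and 2 poles, the high-frequency asymptotic slope is 20 × (0 − 2) = -40 dB/decade.

-40 dB/decade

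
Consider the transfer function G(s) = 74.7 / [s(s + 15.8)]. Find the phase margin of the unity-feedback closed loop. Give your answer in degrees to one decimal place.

74.0°

Gain crossover: |G(jω)| = 1 at ω ≈ 4.54 rad/s.
∠G(j4.54) = −90° − arctan(4.54/15.8) ≈ -106.04°
PM = 180° + (-106.04°) = 73.96°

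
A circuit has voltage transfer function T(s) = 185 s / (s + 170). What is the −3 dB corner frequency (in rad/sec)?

170 rad/sec

For a single-pole high-pass, the −3 dB point is at the pole: ω = 170 rad/sec.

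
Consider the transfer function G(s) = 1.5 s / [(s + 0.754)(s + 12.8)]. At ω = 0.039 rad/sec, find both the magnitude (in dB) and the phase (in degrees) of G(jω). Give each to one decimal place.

|G| = -44.4 dB, ∠G = 86.9°

|j0.039| = 0.039
|j0.039 + 0.754| = √(0.039² + 0.754²) = 0.755
|j0.039 + 12.8| = √(0.039² + 12.8²) = 12.8
|G(j0.039)| = 1.5 × 0.039 / (0.755 × 12.8) = 0.0060533
20 log₁₀(0.0060533) = -44.36 dB
∠(j0.039) = 90.00°
∠(j0.039 + 0.754) = arctan(0.039/0.754) = 2.96°
∠(j0.039 + 12.8) = arctan(0.039/12.8) = 0.17°
∠G(j0.039) = 90.00° − (2.96° + 0.17°) = 86.86°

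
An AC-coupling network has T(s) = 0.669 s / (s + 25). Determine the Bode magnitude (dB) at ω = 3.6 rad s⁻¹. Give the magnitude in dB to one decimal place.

|j3.6| = 3.6
|j3.6 + 25| = √(3.6² + 25²) = 25.26
|T(j3.6)| = 0.669 × 3.6 / 25.26 = 0.095352
20 log₁₀(0.095352) = -20.41 dB

-20.4 dB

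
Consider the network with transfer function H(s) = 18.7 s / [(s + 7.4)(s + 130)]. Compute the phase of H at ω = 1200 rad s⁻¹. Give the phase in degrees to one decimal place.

∠(j1200) = 90.00°
∠(j1200 + 7.4) = arctan(1200/7.4) = 89.65°
∠(j1200 + 130) = arctan(1200/130) = 83.82°
∠H(j1200) = 90.00° − (89.65° + 83.82°) = -83.46°

-83.5°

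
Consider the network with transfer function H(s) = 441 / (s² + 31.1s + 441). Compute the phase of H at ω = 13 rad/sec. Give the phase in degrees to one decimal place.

∠[(j13)² + 31.1(j13) + 441] = ∠[272 + j404.3] = 56.07°
∠H(j13) = −56.07° = -56.07°

-56.1°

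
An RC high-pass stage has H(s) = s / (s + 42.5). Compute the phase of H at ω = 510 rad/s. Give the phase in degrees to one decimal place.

4.8 deg

∠(j510) = 90.00°
∠(j510 + 42.5) = arctan(510/42.5) = 85.24°
∠H(j510) = 90.00° − 85.24° = 4.76°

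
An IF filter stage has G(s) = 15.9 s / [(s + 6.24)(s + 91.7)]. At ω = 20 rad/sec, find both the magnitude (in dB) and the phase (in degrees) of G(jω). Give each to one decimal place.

|G| = -15.8 dB, ∠G = 5.0 deg

|j20| = 20
|j20 + 6.24| = √(20² + 6.24²) = 20.95
|j20 + 91.7| = √(20² + 91.7²) = 93.86
|G(j20)| = 15.9 × 20 / (20.95 × 93.86) = 0.16172
20 log₁₀(0.16172) = -15.82 dB
∠(j20) = 90.00°
∠(j20 + 6.24) = arctan(20/6.24) = 72.67°
∠(j20 + 91.7) = arctan(20/91.7) = 12.30°
∠G(j20) = 90.00° − (72.67° + 12.30°) = 5.02°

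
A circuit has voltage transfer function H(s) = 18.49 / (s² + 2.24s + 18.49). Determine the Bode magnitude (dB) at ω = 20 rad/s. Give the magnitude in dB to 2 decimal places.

-26.35 dB

|(j20)² + 2.24(j20) + 18.49| = |-381.51 + j44.8| = 384.1
|H(j20)| = 18.49 / 384.1 = 0.048135
20 log₁₀(0.048135) = -26.351 dB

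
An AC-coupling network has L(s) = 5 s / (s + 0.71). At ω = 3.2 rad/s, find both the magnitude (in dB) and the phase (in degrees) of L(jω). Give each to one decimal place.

|L| = 13.8 dB, ∠L = 12.5°

|j3.2| = 3.2
|j3.2 + 0.71| = √(3.2² + 0.71²) = 3.278
|L(j3.2)| = 5 × 3.2 / 3.278 = 4.8813
20 log₁₀(4.8813) = 13.77 dB
∠(j3.2) = 90.00°
∠(j3.2 + 0.71) = arctan(3.2/0.71) = 77.49°
∠L(j3.2) = 90.00° − 77.49° = 12.51°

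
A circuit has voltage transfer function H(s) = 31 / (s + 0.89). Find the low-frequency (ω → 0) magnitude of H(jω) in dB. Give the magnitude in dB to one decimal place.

30.8 dB

H(0) = 31 / 0.89 = 34.831
20 log₁₀(34.831) = 30.84 dB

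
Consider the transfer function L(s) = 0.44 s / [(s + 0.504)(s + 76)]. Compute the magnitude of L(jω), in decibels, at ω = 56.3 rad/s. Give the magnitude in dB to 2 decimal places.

-46.65 dB

|j56.3| = 56.3
|j56.3 + 0.504| = √(56.3² + 0.504²) = 56.3
|j56.3 + 76| = √(56.3² + 76²) = 94.58
|L(j56.3)| = 0.44 × 56.3 / (56.3 × 94.58) = 0.0046519
20 log₁₀(0.0046519) = -46.647 dB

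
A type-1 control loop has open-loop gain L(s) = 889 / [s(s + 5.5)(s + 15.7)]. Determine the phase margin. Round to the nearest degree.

19°

Gain crossover: |L(jω)| = 1 at ω ≈ 6.29 rad/sec.
∠L(j6.29) = −90° − arctan(6.29/5.5) − arctan(6.29/15.7) ≈ -160.67°
PM = 180° + (-160.67°) = 19.33°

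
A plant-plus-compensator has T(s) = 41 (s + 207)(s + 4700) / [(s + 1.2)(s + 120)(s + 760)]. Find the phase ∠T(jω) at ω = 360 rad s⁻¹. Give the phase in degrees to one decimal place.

∠(j360 + 207) = arctan(360/207) = 60.10°
∠(j360 + 4700) = arctan(360/4700) = 4.38°
∠(j360 + 1.2) = arctan(360/1.2) = 89.81°
∠(j360 + 120) = arctan(360/120) = 71.57°
∠(j360 + 760) = arctan(360/760) = 25.35°
∠T(j360) = 60.10° + 4.38° − (89.81° + 71.57° + 25.35°) = -122.24°

-122.2°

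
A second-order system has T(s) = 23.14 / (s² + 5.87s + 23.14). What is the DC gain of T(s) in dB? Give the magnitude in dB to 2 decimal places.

0.00 dB

T(0) = 23.14 / 23.14 = 1
20 log₁₀(1) = 0.000 dB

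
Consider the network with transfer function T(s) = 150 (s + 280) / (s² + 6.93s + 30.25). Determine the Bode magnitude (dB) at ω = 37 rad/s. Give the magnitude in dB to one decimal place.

29.8 dB

|j37 + 280| = √(37² + 280²) = 282.4
|(j37)² + 6.93(j37) + 30.25| = |-1338.8 + j256.41| = 1363
|T(j37)| = 150 × 282.4 / 1363 = 31.08
20 log₁₀(31.08) = 29.85 dB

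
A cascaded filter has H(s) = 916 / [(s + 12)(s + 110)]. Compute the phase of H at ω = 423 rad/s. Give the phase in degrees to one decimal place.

∠(j423 + 12) = arctan(423/12) = 88.38°
∠(j423 + 110) = arctan(423/110) = 75.42°
∠H(j423) = − (88.38° + 75.42°) = -163.80°

-163.8°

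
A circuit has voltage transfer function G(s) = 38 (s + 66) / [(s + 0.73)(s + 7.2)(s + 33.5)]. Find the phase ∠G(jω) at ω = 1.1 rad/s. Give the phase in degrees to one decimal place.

∠(j1.1 + 66) = arctan(1.1/66) = 0.95°
∠(j1.1 + 0.73) = arctan(1.1/0.73) = 56.43°
∠(j1.1 + 7.2) = arctan(1.1/7.2) = 8.69°
∠(j1.1 + 33.5) = arctan(1.1/33.5) = 1.88°
∠G(j1.1) = 0.95° − (56.43° + 8.69° + 1.88°) = -66.04°

-66.0°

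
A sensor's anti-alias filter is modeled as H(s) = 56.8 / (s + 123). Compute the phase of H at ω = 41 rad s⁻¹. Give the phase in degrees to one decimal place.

∠(j41 + 123) = arctan(41/123) = 18.43°
∠H(j41) = −18.43° = -18.43°

-18.4°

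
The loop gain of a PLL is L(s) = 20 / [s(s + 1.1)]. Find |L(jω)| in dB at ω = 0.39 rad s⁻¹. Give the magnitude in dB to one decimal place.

32.9 dB

|j0.39 + 1.1| = √(0.39² + 1.1²) = 1.167
|j0.39| = 0.39
|L(j0.39)| = 20 / (1.167 × 0.39) = 43.94
20 log₁₀(43.94) = 32.86 dB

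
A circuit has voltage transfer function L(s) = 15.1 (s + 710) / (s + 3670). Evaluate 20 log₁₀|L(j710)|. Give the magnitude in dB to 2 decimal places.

12.16 dB

|j710 + 710| = √(710² + 710²) = 1004
|j710 + 3670| = √(710² + 3670²) = 3738
|L(j710)| = 15.1 × 1004 / 3738 = 4.0561
20 log₁₀(4.0561) = 12.162 dB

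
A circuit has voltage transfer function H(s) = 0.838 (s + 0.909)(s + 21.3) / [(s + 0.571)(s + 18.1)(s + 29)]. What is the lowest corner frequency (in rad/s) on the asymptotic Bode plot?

0.571 rad/s

Break frequencies occur at each pole and zero magnitude: 0.571 rad/s, 0.909 rad/s, 18.1 rad/s, 21.3 rad/s, 29 rad/s.
The lowest is 0.571 rad/s.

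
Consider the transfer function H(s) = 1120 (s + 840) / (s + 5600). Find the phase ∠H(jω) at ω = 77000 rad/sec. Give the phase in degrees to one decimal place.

3.5°

∠(j77000 + 840) = arctan(77000/840) = 89.37°
∠(j77000 + 5600) = arctan(77000/5600) = 85.84°
∠H(j77000) = 89.37° − 85.84° = 3.53°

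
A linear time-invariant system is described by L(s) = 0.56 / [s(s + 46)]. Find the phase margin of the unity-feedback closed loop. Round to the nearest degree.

90°

Gain crossover: |L(jω)| = 1 at ω ≈ 0.0122 rad/s.
∠L(j0.0122) = −90° − arctan(0.0122/46) ≈ -90.02°
PM = 180° + (-90.02°) = 89.98°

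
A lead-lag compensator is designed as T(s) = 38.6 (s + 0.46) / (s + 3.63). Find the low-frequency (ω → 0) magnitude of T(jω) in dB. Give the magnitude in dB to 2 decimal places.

13.79 dB

T(0) = 38.6 × 0.46 / 3.63 = 4.8915
20 log₁₀(4.8915) = 13.789 dB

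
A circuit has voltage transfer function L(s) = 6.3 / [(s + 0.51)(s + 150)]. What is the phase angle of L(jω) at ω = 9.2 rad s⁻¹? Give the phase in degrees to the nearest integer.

-90°

∠(j9.2 + 0.51) = arctan(9.2/0.51) = 86.83°
∠(j9.2 + 150) = arctan(9.2/150) = 3.51°
∠L(j9.2) = − (86.83° + 3.51°) = -90.34°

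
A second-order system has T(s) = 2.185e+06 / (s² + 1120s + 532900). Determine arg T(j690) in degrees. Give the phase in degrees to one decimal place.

∠[(j690)² + 1120(j690) + 532900] = ∠[56800 + j7.728e+05] = 85.80°
∠T(j690) = −85.80° = -85.80°

-85.8°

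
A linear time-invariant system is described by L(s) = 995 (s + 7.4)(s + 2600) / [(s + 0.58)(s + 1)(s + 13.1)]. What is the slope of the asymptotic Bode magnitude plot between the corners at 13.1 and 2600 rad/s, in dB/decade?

In this band the factors already past their corner are: zero at 7.4, pole at 0.58, pole at 1, pole at 13.1; net slope = -40 dB/decade.

-40 dB/decade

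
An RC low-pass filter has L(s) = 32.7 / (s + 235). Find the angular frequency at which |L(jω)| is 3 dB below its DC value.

For a single-pole low-pass, the −3 dB point is at the pole: ω = 235 rad/s.

235 rad/s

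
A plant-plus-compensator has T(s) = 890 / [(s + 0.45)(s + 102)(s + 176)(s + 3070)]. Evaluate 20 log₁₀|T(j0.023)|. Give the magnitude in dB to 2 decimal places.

|j0.023 + 0.45| = √(0.023² + 0.45²) = 0.4506
|j0.023 + 102| = √(0.023² + 102²) = 102
|j0.023 + 176| = √(0.023² + 176²) = 176
|j0.023 + 3070| = √(0.023² + 3070²) = 3070
|T(j0.023)| = 890 / (0.4506 × 102 × 176 × 3070) = 3.5839e-05
20 log₁₀(3.5839e-05) = -88.913 dB

-88.91 dB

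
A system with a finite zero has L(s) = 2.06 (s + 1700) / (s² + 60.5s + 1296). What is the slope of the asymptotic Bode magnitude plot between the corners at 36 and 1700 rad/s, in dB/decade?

In this band the factors already past their corner are: complex pole pair at ωₙ ≈ 36; net slope = -40 dB/decade.

-40 dB/decade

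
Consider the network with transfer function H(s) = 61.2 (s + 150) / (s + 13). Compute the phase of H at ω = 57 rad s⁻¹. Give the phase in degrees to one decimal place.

-56.3°

∠(j57 + 150) = arctan(57/150) = 20.81°
∠(j57 + 13) = arctan(57/13) = 77.15°
∠H(j57) = 20.81° − 77.15° = -56.35°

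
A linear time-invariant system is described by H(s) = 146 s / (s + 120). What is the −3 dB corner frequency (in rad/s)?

120 rad/s

For a single-pole high-pass, the −3 dB point is at the pole: ω = 120 rad/s.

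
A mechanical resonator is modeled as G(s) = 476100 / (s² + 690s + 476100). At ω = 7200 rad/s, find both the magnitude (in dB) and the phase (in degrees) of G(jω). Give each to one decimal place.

|G| = -40.7 dB, ∠G = -174.5°

|(j7200)² + 690(j7200) + 476100| = |-5.1364e+07 + j4.968e+06| = 5.16e+07
|G(j7200)| = 476100 / 5.16e+07 = 0.0092261
20 log₁₀(0.0092261) = -40.70 dB
∠[(j7200)² + 690(j7200) + 476100] = ∠[-5.1364e+07 + j4.968e+06] = 174.48°
∠G(j7200) = −174.48° = -174.48°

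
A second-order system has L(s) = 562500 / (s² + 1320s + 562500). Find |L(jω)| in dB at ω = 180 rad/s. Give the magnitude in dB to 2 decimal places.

-0.28 dB

|(j180)² + 1320(j180) + 562500| = |5.301e+05 + j2.376e+05| = 5.809e+05
|L(j180)| = 562500 / 5.809e+05 = 0.9683
20 log₁₀(0.9683) = -0.280 dB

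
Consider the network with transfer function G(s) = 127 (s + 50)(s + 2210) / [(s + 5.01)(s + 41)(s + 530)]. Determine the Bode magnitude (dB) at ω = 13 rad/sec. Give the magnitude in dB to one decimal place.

33.2 dB

|j13 + 50| = √(13² + 50²) = 51.66
|j13 + 2210| = √(13² + 2210²) = 2210
|j13 + 5.01| = √(13² + 5.01²) = 13.93
|j13 + 41| = √(13² + 41²) = 43.01
|j13 + 530| = √(13² + 530²) = 530.2
|G(j13)| = 127 × 51.66 × 2210 / (13.93 × 43.01 × 530.2) = 45.643
20 log₁₀(45.643) = 33.19 dB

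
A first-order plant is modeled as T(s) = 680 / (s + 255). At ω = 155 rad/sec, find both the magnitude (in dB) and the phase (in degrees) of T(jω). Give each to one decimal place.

|j155 + 255| = √(155² + 255²) = 298.4
|T(j155)| = 680 / 298.4 = 2.2787
20 log₁₀(2.2787) = 7.15 dB
∠(j155 + 255) = arctan(155/255) = 31.29°
∠T(j155) = −31.29° = -31.29°

|T| = 7.2 dB, ∠T = -31.3°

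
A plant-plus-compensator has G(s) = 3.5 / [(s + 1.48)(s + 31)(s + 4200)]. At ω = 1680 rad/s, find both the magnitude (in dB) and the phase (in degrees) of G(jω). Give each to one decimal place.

|j1680 + 1.48| = √(1680² + 1.48²) = 1680
|j1680 + 31| = √(1680² + 31²) = 1680
|j1680 + 4200| = √(1680² + 4200²) = 4524
|G(j1680)| = 3.5 / (1680 × 1680 × 4524) = 2.7409e-10
20 log₁₀(2.7409e-10) = -191.24 dB
∠(j1680 + 1.48) = arctan(1680/1.48) = 89.95°
∠(j1680 + 31) = arctan(1680/31) = 88.94°
∠(j1680 + 4200) = arctan(1680/4200) = 21.80°
∠G(j1680) = − (89.95° + 88.94° + 21.80°) = -200.69°

|G| = -191.2 dB, ∠G = -200.7°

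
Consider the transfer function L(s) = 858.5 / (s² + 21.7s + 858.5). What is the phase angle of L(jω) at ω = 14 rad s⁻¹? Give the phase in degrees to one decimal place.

∠[(j14)² + 21.7(j14) + 858.5] = ∠[662.5 + j303.8] = 24.63°
∠L(j14) = −24.63° = -24.63°

-24.6°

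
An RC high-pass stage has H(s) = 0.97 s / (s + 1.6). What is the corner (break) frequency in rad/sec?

1.6 rad/sec

The single real pole at s = −1.6 gives a corner at ω = 1.6 rad/sec.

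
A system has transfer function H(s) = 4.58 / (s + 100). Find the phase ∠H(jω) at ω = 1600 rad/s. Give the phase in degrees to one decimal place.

-86.4°

∠(j1600 + 100) = arctan(1600/100) = 86.42°
∠H(j1600) = −86.42° = -86.42°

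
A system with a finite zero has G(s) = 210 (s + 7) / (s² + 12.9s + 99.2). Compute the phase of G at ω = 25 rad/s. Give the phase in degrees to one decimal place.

∠(j25 + 7) = arctan(25/7) = 74.36°
∠[(j25)² + 12.9(j25) + 99.2] = ∠[-525.8 + j322.5] = 148.48°
∠G(j25) = 74.36° − 148.48° = -74.12°

-74.1 deg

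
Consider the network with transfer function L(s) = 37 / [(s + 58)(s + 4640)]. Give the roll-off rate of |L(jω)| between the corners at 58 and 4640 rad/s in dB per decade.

-20 dB/decade

In this band the factors already past their corner are: pole at 58; net slope = -20 dB/decade.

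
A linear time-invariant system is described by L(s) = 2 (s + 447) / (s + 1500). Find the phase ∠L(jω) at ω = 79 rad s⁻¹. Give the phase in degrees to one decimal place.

∠(j79 + 447) = arctan(79/447) = 10.02°
∠(j79 + 1500) = arctan(79/1500) = 3.01°
∠L(j79) = 10.02° − 3.01° = 7.01°

7.0°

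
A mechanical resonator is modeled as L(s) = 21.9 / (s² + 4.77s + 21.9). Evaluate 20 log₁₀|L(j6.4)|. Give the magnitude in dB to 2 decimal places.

-4.31 dB

|(j6.4)² + 4.77(j6.4) + 21.9| = |-19.06 + j30.528| = 35.99
|L(j6.4)| = 21.9 / 35.99 = 0.60851
20 log₁₀(0.60851) = -4.315 dB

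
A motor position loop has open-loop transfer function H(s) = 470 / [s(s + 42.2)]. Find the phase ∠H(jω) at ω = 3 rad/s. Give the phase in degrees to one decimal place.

∠(j3 + 42.2) = arctan(3/42.2) = 4.07°
∠(j3) = 90.00°
∠H(j3) = − (4.07° + 90.00°) = -94.07°

-94.1 deg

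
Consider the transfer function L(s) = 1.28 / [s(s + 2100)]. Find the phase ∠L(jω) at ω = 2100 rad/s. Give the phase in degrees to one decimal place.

∠(j2100 + 2100) = arctan(2100/2100) = 45.00°
∠(j2100) = 90.00°
∠L(j2100) = − (45.00° + 90.00°) = -135.00°

-135.0°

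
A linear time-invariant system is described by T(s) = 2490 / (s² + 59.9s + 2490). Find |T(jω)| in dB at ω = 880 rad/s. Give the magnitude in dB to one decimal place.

-49.8 dB

|(j880)² + 59.9(j880) + 2490| = |-7.7191e+05 + j52712| = 7.737e+05
|T(j880)| = 2490 / 7.737e+05 = 0.0032183
20 log₁₀(0.0032183) = -49.85 dB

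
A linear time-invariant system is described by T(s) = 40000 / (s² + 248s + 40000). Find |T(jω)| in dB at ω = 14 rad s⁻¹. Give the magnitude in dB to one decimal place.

0.0 dB

|(j14)² + 248(j14) + 40000| = |39804 + j3472| = 3.996e+04
|T(j14)| = 40000 / 3.996e+04 = 1.0011
20 log₁₀(1.0011) = 0.01 dB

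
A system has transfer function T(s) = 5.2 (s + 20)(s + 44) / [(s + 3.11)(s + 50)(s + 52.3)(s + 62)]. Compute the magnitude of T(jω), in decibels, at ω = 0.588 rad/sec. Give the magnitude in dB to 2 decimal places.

|j0.588 + 20| = √(0.588² + 20²) = 20.01
|j0.588 + 44| = √(0.588² + 44²) = 44
|j0.588 + 3.11| = √(0.588² + 3.11²) = 3.165
|j0.588 + 50| = √(0.588² + 50²) = 50
|j0.588 + 52.3| = √(0.588² + 52.3²) = 52.3
|j0.588 + 62| = √(0.588² + 62²) = 62
|T(j0.588)| = 5.2 × 20.01 × 44 / (3.165 × 50 × 52.3 × 62) = 0.0089204
20 log₁₀(0.0089204) = -40.992 dB

-40.99 dB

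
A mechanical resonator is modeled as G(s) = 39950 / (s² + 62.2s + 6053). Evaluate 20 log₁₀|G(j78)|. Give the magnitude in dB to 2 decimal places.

18.31 dB

|(j78)² + 62.2(j78) + 6053| = |-31 + j4851.6| = 4852
|G(j78)| = 39950 / 4852 = 8.2342
20 log₁₀(8.2342) = 18.312 dB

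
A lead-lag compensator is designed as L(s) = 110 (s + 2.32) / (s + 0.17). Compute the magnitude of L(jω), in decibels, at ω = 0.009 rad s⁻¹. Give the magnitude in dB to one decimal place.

|j0.009 + 2.32| = √(0.009² + 2.32²) = 2.32
|j0.009 + 0.17| = √(0.009² + 0.17²) = 0.1702
|L(j0.009)| = 110 × 2.32 / 0.1702 = 1499.1
20 log₁₀(1499.1) = 63.52 dB

63.5 dB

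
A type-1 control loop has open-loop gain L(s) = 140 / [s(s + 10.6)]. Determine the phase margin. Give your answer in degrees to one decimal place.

47.5°

Gain crossover: |L(jω)| = 1 at ω ≈ 9.73 rad/s.
∠L(j9.73) = −90° − arctan(9.73/10.6) ≈ -132.55°
PM = 180° + (-132.55°) = 47.45°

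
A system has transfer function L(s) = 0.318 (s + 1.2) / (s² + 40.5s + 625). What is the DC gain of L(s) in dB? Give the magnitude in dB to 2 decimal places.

-64.29 dB

L(0) = 0.318 × 1.2 / 625 = 0.00061056
20 log₁₀(0.00061056) = -64.285 dB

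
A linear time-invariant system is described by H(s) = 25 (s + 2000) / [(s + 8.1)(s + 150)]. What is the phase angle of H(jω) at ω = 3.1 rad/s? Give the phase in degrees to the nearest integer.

-22°

∠(j3.1 + 2000) = arctan(3.1/2000) = 0.09°
∠(j3.1 + 8.1) = arctan(3.1/8.1) = 20.94°
∠(j3.1 + 150) = arctan(3.1/150) = 1.18°
∠H(j3.1) = 0.09° − (20.94° + 1.18°) = -22.04°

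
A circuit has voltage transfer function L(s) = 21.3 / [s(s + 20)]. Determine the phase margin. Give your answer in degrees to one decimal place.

87.0°

Gain crossover: |L(jω)| = 1 at ω ≈ 1.06 rad/s.
∠L(j1.06) = −90° − arctan(1.06/20) ≈ -93.04°
PM = 180° + (-93.04°) = 86.96°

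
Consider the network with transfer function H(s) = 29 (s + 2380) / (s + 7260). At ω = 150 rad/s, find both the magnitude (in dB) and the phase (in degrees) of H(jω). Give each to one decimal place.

|j150 + 2380| = √(150² + 2380²) = 2385
|j150 + 7260| = √(150² + 7260²) = 7262
|H(j150)| = 29 × 2385 / 7262 = 9.5237
20 log₁₀(9.5237) = 19.58 dB
∠(j150 + 2380) = arctan(150/2380) = 3.61°
∠(j150 + 7260) = arctan(150/7260) = 1.18°
∠H(j150) = 3.61° − 1.18° = 2.42°

|H| = 19.6 dB, ∠H = 2.4°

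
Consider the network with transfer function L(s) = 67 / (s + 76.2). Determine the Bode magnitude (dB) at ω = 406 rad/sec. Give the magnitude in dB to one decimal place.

-15.8 dB

|j406 + 76.2| = √(406² + 76.2²) = 413.1
|L(j406)| = 67 / 413.1 = 0.16219
20 log₁₀(0.16219) = -15.80 dB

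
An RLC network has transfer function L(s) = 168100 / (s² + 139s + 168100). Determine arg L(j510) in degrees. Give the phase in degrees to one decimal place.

-142.4°

∠[(j510)² + 139(j510) + 168100] = ∠[-92000 + j70890] = 142.38°
∠L(j510) = −142.38° = -142.38°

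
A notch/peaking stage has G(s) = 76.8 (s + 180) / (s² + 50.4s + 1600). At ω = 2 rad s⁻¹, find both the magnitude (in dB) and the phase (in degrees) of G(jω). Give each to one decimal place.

|j2 + 180| = √(2² + 180²) = 180
|(j2)² + 50.4(j2) + 1600| = |1596 + j100.8| = 1599
|G(j2)| = 76.8 × 180 / 1599 = 8.645
20 log₁₀(8.645) = 18.74 dB
∠(j2 + 180) = arctan(2/180) = 0.64°
∠[(j2)² + 50.4(j2) + 1600] = ∠[1596 + j100.8] = 3.61°
∠G(j2) = 0.64° − 3.61° = -2.98°

|G| = 18.7 dB, ∠G = -3.0°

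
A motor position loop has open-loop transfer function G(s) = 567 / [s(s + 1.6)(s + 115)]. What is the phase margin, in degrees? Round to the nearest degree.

Gain crossover: |G(jω)| = 1 at ω ≈ 1.95 rad/sec.
∠G(j1.95) = −90° − arctan(1.95/1.6) − arctan(1.95/115) ≈ -141.64°
PM = 180° + (-141.64°) = 38.36°

38 deg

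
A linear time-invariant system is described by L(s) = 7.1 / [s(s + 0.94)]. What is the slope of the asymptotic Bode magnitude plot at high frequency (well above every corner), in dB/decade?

-40 dB/decade

With 0 zeros and 2 poles, the high-frequency asymptotic slope is 20 × (0 − 2) = -40 dB/decade.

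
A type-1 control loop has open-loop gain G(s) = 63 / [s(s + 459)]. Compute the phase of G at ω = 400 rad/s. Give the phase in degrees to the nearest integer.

-131°

∠(j400 + 459) = arctan(400/459) = 41.07°
∠(j400) = 90.00°
∠G(j400) = − (41.07° + 90.00°) = -131.07°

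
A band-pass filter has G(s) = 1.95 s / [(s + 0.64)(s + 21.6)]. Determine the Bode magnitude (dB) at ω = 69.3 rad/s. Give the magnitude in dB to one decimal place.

-31.4 dB

|j69.3| = 69.3
|j69.3 + 0.64| = √(69.3² + 0.64²) = 69.3
|j69.3 + 21.6| = √(69.3² + 21.6²) = 72.59
|G(j69.3)| = 1.95 × 69.3 / (69.3 × 72.59) = 0.026863
20 log₁₀(0.026863) = -31.42 dB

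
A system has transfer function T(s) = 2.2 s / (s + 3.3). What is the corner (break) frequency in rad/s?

The single real pole at s = −3.3 gives a corner at ω = 3.3 rad/s.

3.3 rad/s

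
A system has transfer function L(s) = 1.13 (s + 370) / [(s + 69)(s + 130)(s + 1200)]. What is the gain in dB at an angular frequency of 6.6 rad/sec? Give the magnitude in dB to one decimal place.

-88.3 dB

|j6.6 + 370| = √(6.6² + 370²) = 370.1
|j6.6 + 69| = √(6.6² + 69²) = 69.31
|j6.6 + 130| = √(6.6² + 130²) = 130.2
|j6.6 + 1200| = √(6.6² + 1200²) = 1200
|L(j6.6)| = 1.13 × 370.1 / (69.31 × 130.2 × 1200) = 3.8622e-05
20 log₁₀(3.8622e-05) = -88.26 dB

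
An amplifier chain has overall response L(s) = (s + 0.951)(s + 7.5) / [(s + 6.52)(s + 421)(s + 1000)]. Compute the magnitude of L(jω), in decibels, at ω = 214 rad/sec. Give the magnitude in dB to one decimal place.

|j214 + 0.951| = √(214² + 0.951²) = 214
|j214 + 7.5| = √(214² + 7.5²) = 214.1
|j214 + 6.52| = √(214² + 6.52²) = 214.1
|j214 + 421| = √(214² + 421²) = 472.3
|j214 + 1000| = √(214² + 1000²) = 1023
|L(j214)| = 1 × 214 × 214.1 / (214.1 × 472.3 × 1023) = 0.00044317
20 log₁₀(0.00044317) = -67.07 dB

-67.1 dB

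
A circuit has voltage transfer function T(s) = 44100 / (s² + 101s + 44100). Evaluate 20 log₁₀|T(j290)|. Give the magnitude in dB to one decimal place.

-1.0 dB

|(j290)² + 101(j290) + 44100| = |-40000 + j29290| = 4.958e+04
|T(j290)| = 44100 / 4.958e+04 = 0.88952
20 log₁₀(0.88952) = -1.02 dB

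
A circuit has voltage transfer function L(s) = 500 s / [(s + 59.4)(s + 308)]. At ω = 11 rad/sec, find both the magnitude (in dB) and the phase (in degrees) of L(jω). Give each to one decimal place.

|L| = -10.6 dB, ∠L = 77.5°

|j11| = 11
|j11 + 59.4| = √(11² + 59.4²) = 60.41
|j11 + 308| = √(11² + 308²) = 308.2
|L(j11)| = 500 × 11 / (60.41 × 308.2) = 0.29541
20 log₁₀(0.29541) = -10.59 dB
∠(j11) = 90.00°
∠(j11 + 59.4) = arctan(11/59.4) = 10.49°
∠(j11 + 308) = arctan(11/308) = 2.05°
∠L(j11) = 90.00° − (10.49° + 2.05°) = 77.46°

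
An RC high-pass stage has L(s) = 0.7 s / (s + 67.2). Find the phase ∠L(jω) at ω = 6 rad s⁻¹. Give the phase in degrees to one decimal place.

84.9°

∠(j6) = 90.00°
∠(j6 + 67.2) = arctan(6/67.2) = 5.10°
∠L(j6) = 90.00° − 5.10° = 84.90°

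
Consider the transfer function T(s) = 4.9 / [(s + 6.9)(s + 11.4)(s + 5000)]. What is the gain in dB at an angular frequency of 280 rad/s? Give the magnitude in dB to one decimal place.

|j280 + 6.9| = √(280² + 6.9²) = 280.1
|j280 + 11.4| = √(280² + 11.4²) = 280.2
|j280 + 5000| = √(280² + 5000²) = 5008
|T(j280)| = 4.9 / (280.1 × 280.2 × 5008) = 1.2466e-08
20 log₁₀(1.2466e-08) = -158.09 dB

-158.1 dB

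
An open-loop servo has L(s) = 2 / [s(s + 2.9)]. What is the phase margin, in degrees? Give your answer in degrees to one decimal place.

77.0°

Gain crossover: |L(jω)| = 1 at ω ≈ 0.672 rad/s.
∠L(j0.672) = −90° − arctan(0.672/2.9) ≈ -103.04°
PM = 180° + (-103.04°) = 76.96°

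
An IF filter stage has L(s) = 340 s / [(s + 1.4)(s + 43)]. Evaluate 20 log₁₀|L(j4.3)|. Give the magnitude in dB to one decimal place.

|j4.3| = 4.3
|j4.3 + 1.4| = √(4.3² + 1.4²) = 4.522
|j4.3 + 43| = √(4.3² + 43²) = 43.21
|L(j4.3)| = 340 × 4.3 / (4.522 × 43.21) = 7.4812
20 log₁₀(7.4812) = 17.48 dB

17.5 dB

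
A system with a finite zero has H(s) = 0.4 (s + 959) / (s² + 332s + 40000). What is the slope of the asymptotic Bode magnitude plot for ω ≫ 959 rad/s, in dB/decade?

With 1 zero and 2 poles, the high-frequency asymptotic slope is 20 × (1 − 2) = -20 dB/decade.

-20 dB/decade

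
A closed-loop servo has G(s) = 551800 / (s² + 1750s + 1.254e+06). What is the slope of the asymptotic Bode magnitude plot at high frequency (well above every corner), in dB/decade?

With 0 zeros and 2 poles, the high-frequency asymptotic slope is 20 × (0 − 2) = -40 dB/decade.

-40 dB/decade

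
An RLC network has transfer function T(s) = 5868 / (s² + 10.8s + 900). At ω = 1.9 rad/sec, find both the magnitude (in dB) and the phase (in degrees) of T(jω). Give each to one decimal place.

|T| = 16.3 dB, ∠T = -1.3 deg

|(j1.9)² + 10.8(j1.9) + 900| = |896.39 + j20.52| = 896.6
|T(j1.9)| = 5868 / 896.6 = 6.5445
20 log₁₀(6.5445) = 16.32 dB
∠[(j1.9)² + 10.8(j1.9) + 900] = ∠[896.39 + j20.52] = 1.31°
∠T(j1.9) = −1.31° = -1.31°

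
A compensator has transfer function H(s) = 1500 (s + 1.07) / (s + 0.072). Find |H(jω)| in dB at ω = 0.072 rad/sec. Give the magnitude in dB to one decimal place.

|j0.072 + 1.07| = √(0.072² + 1.07²) = 1.072
|j0.072 + 0.072| = √(0.072² + 0.072²) = 0.1018
|H(j0.072)| = 1500 × 1.072 / 0.1018 = 15798
20 log₁₀(15798) = 83.97 dB

84.0 dB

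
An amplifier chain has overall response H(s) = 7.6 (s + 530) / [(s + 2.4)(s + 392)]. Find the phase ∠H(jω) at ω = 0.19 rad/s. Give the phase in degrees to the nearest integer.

∠(j0.19 + 530) = arctan(0.19/530) = 0.02°
∠(j0.19 + 2.4) = arctan(0.19/2.4) = 4.53°
∠(j0.19 + 392) = arctan(0.19/392) = 0.03°
∠H(j0.19) = 0.02° − (4.53° + 0.03°) = -4.53°

-5°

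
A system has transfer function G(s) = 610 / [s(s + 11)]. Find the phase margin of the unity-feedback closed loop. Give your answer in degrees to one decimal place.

25.1°

Gain crossover: |G(jω)| = 1 at ω ≈ 23.5 rad/s.
∠G(j23.5) = −90° − arctan(23.5/11) ≈ -154.92°
PM = 180° + (-154.92°) = 25.08°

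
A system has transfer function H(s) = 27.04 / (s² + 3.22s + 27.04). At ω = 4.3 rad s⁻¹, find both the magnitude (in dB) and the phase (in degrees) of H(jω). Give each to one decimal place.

|H| = 4.4 dB, ∠H = -58.3°

|(j4.3)² + 3.22(j4.3) + 27.04| = |8.55 + j13.846| = 16.27
|H(j4.3)| = 27.04 / 16.27 = 1.6616
20 log₁₀(1.6616) = 4.41 dB
∠[(j4.3)² + 3.22(j4.3) + 27.04] = ∠[8.55 + j13.846] = 58.30°
∠H(j4.3) = −58.30° = -58.30°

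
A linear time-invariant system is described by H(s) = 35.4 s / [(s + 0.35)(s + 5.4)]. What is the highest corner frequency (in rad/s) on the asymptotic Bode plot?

Break frequencies occur at each pole and zero magnitude: 0.35 rad/s, 5.4 rad/s.
The highest is 5.4 rad/s.

5.4 rad/s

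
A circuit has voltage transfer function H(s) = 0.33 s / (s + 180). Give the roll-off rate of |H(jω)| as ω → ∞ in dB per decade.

With 1 zero and 1 pole, the high-frequency asymptotic slope is 20 × (1 − 1) = 0 dB/decade.

0 dB/decade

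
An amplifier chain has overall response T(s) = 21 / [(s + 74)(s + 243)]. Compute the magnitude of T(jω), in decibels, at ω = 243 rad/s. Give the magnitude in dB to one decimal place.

-72.4 dB

|j243 + 74| = √(243² + 74²) = 254
|j243 + 243| = √(243² + 243²) = 343.7
|T(j243)| = 21 / (254 × 343.7) = 0.00024057
20 log₁₀(0.00024057) = -72.38 dB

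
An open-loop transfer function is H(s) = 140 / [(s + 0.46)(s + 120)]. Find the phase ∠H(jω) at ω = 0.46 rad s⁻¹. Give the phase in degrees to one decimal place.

-45.2°

∠(j0.46 + 0.46) = arctan(0.46/0.46) = 45.00°
∠(j0.46 + 120) = arctan(0.46/120) = 0.22°
∠H(j0.46) = − (45.00° + 0.22°) = -45.22°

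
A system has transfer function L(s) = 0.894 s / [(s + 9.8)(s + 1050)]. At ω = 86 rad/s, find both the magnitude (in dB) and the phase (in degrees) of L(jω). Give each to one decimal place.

|L| = -61.5 dB, ∠L = 1.8°

|j86| = 86
|j86 + 9.8| = √(86² + 9.8²) = 86.56
|j86 + 1050| = √(86² + 1050²) = 1054
|L(j86)| = 0.894 × 86 / (86.56 × 1054) = 0.00084313
20 log₁₀(0.00084313) = -61.48 dB
∠(j86) = 90.00°
∠(j86 + 9.8) = arctan(86/9.8) = 83.50°
∠(j86 + 1050) = arctan(86/1050) = 4.68°
∠L(j86) = 90.00° − (83.50° + 4.68°) = 1.82°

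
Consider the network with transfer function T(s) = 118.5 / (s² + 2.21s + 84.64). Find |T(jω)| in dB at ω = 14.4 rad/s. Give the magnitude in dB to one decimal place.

|(j14.4)² + 2.21(j14.4) + 84.64| = |-122.72 + j31.824| = 126.8
|T(j14.4)| = 118.5 / 126.8 = 0.9347
20 log₁₀(0.9347) = -0.59 dB

-0.6 dB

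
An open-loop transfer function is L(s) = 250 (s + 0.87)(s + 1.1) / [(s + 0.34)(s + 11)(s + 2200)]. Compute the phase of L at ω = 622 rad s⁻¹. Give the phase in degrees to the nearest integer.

∠(j622 + 0.87) = arctan(622/0.87) = 89.92°
∠(j622 + 1.1) = arctan(622/1.1) = 89.90°
∠(j622 + 0.34) = arctan(622/0.34) = 89.97°
∠(j622 + 11) = arctan(622/11) = 88.99°
∠(j622 + 2200) = arctan(622/2200) = 15.79°
∠L(j622) = 89.92° + 89.90° − (89.97° + 88.99° + 15.79°) = -14.92°

-15 deg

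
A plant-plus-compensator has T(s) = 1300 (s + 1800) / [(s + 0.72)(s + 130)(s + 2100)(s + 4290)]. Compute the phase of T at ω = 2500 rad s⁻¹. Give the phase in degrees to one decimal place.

∠(j2500 + 1800) = arctan(2500/1800) = 54.25°
∠(j2500 + 0.72) = arctan(2500/0.72) = 89.98°
∠(j2500 + 130) = arctan(2500/130) = 87.02°
∠(j2500 + 2100) = arctan(2500/2100) = 49.97°
∠(j2500 + 4290) = arctan(2500/4290) = 30.23°
∠T(j2500) = 54.25° − (89.98° + 87.02° + 49.97° + 30.23°) = -202.96°

-203.0°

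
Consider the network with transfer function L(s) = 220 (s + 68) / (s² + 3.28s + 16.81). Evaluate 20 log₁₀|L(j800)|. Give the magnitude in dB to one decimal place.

|j800 + 68| = √(800² + 68²) = 802.9
|(j800)² + 3.28(j800) + 16.81| = |-6.3998e+05 + j2624| = 6.4e+05
|L(j800)| = 220 × 802.9 / 6.4e+05 = 0.276
20 log₁₀(0.276) = -11.18 dB

-11.2 dB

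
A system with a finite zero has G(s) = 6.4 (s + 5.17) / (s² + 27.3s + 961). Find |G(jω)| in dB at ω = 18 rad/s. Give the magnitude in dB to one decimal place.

-16.5 dB

|j18 + 5.17| = √(18² + 5.17²) = 18.73
|(j18)² + 27.3(j18) + 961| = |637 + j491.4| = 804.5
|G(j18)| = 6.4 × 18.73 / 804.5 = 0.14898
20 log₁₀(0.14898) = -16.54 dB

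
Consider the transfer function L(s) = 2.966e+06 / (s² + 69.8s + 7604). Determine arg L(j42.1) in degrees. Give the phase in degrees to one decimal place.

∠[(j42.1)² + 69.8(j42.1) + 7604] = ∠[5831.6 + j2938.6] = 26.74°
∠L(j42.1) = −26.74° = -26.74°

-26.7°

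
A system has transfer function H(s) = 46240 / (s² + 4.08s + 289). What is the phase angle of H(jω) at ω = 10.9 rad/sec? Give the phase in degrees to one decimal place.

-14.6°

∠[(j10.9)² + 4.08(j10.9) + 289] = ∠[170.19 + j44.472] = 14.64°
∠H(j10.9) = −14.64° = -14.64°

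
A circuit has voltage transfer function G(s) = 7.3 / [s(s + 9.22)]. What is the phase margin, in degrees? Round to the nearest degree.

Gain crossover: |G(jω)| = 1 at ω ≈ 0.789 rad/sec.
∠G(j0.789) = −90° − arctan(0.789/9.22) ≈ -94.89°
PM = 180° + (-94.89°) = 85.11°

85°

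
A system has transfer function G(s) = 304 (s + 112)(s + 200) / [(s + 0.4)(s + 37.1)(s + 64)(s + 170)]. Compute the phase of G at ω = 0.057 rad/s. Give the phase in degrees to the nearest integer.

∠(j0.057 + 112) = arctan(0.057/112) = 0.03°
∠(j0.057 + 200) = arctan(0.057/200) = 0.02°
∠(j0.057 + 0.4) = arctan(0.057/0.4) = 8.11°
∠(j0.057 + 37.1) = arctan(0.057/37.1) = 0.09°
∠(j0.057 + 64) = arctan(0.057/64) = 0.05°
∠(j0.057 + 170) = arctan(0.057/170) = 0.02°
∠G(j0.057) = 0.03° + 0.02° − (8.11° + 0.09° + 0.05° + 0.02°) = -8.22°

-8°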